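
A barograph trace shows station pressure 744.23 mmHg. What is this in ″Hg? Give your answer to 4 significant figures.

1 mmHg = 0.0393701 inHg, so 744.23 × 0.0393701 = 29.30 inHg.

29.30 inHg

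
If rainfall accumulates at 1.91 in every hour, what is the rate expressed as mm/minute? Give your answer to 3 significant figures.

1.91 in/hour × 25.4 mm/in × 0.0166667 hour/minute = 0.809 mm/minute.

0.809 mm/minute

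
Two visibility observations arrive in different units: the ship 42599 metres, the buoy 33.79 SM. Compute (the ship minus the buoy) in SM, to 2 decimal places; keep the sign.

the ship: 42599 m = 26.4698 SM.
Difference: 26.4698 − 33.7900 = -7.32 SM.

-7.32 SM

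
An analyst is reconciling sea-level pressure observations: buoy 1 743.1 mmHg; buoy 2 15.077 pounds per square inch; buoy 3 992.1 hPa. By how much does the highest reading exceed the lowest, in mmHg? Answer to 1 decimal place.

36.6 mmHg

buoy 2: 15.077 psi = 779.706 mmHg.
buoy 3: 992.1 hPa = 744.136 mmHg.
Spread: 779.706 − 743.100 = 36.6 mmHg.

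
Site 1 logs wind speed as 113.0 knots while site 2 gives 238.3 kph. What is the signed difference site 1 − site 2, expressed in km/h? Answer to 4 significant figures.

site 1: 113.0 kt = 209.2760 km/h.
Difference: 209.2760 − 238.3000 = -29.02 km/h.

-29.02 km/h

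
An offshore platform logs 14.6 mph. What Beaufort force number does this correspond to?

14.6 mph = 6.5 m/s, which is Beaufort 4 (moderate breeze, 5.5–7.9 m/s).

Beaufort force 4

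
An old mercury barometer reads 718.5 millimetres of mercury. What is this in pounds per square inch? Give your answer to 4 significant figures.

1 mmHg = 0.0193368 psi, so 718.5 × 0.0193368 = 13.89 psi.

13.89 psi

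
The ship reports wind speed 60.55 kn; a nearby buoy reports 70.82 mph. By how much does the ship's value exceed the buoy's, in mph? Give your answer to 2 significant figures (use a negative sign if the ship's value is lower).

the ship: 60.55 kt = 69.680 mph.
Difference: 69.680 − 70.820 = -1.1 mph.

-1.1 mph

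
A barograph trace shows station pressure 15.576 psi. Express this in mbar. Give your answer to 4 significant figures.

1074 mb

1 psi = 68.9476 mb, so 15.576 × 68.9476 = 1074 mb.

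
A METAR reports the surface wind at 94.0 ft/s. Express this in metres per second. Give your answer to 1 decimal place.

28.7 m/s

1 ft/s = 0.3048 m/s, so 94.0 × 0.3048 = 28.7 m/s.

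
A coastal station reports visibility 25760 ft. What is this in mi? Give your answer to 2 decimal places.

4.88 SM

1 ft = 0.000189394 SM, so 25760 × 0.000189394 = 4.88 SM.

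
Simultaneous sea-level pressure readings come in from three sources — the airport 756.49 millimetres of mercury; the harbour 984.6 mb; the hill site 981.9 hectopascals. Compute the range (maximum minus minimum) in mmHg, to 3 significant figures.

20.0 mmHg

the harbour: 984.6 mb = 738.511 mmHg.
the hill site: 981.9 hPa = 736.485 mmHg.
Spread: 756.490 − 736.485 = 20.0 mmHg.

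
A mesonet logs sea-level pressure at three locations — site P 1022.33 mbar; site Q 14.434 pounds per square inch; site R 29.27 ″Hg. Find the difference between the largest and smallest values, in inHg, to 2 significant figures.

0.92 inHg

site P: 1022.33 mb = 30.1894 inHg.
site Q: 14.434 psi = 29.3879 inHg.
Spread: 30.1894 − 29.2700 = 0.92 inHg.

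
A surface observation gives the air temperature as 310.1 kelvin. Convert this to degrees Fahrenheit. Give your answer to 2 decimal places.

First to °C: 36.95 °C.
Then to °F: 98.51 °F.

98.51 °F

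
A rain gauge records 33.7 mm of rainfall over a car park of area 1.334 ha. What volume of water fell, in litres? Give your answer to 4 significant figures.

449600 litres

Area: 1.334 ha = 13340 m².
1 mm over 1 m² is 1 L, so volume = 33.7 × 13340 = 449558 L ≈ 449600 L.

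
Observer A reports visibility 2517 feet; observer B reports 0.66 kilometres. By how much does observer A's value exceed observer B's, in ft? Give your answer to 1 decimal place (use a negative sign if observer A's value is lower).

observer B: 0.66 km = 2165.354 ft.
Difference: 2517.000 − 2165.354 = 351.6 ft.

351.6 ft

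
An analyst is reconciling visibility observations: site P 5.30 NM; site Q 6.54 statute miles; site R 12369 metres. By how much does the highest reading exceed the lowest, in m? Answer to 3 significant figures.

site P: 5.30 nmi = 9815.60 m.
site Q: 6.54 SM = 10525.11 m.
Spread: 12369.00 − 9815.60 = 2550 m.

2550 m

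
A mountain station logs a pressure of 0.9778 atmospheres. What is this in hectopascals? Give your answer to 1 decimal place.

1 atm = 1013.25 hPa, so 0.9778 × 1013.25 = 990.8 hPa.

990.8 hPa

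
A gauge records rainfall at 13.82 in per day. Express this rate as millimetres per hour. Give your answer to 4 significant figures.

13.82 in/day × 25.4 mm/in × 0.0416667 day/hour = 14.63 mm/hour.

14.63 mm/hour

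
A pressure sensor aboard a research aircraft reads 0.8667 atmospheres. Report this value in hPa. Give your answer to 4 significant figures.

1 atm = 1013.25 hPa, so 0.8667 × 1013.25 = 878.2 hPa.

878.2 hPa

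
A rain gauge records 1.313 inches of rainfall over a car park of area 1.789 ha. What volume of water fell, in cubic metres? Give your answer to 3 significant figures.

597 cubic metres

Depth: 1.313 in × 25.4 = 33.3502 mm.
Area: 1.789 ha = 17890 m².
1 mm over 1 m² is 1 L, so volume = 33.3502 × 17890 = 596635.08 L = 597 m³.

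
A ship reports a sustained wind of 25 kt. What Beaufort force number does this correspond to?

Beaufort force 6

25 kt lies in the Beaufort 6 band (strong breeze, 22–27 kt).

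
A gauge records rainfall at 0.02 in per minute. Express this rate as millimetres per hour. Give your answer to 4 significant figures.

30.48 mm/hour

0.02 in/minute × 25.4 mm/in × 60 minute/hour = 30.48 mm/hour.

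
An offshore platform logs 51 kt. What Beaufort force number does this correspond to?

51 kt lies in the Beaufort 10 band (storm, 48–55 kt).

Beaufort force 10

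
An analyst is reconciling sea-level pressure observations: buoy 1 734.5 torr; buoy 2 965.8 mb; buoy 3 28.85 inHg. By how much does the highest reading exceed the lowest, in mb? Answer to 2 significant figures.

buoy 1: 734.5 mmHg = 979.25 mb.
buoy 3: 28.85 inHg = 976.97 mb.
Spread: 979.25 − 965.80 = 13 mb.

13 mb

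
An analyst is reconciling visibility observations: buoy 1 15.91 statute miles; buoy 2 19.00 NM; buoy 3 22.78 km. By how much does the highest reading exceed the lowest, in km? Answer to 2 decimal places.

buoy 1: 15.91 SM = 25.6047 km.
buoy 2: 19.00 nmi = 35.1880 km.
Spread: 35.1880 − 22.7800 = 12.41 km.

12.41 km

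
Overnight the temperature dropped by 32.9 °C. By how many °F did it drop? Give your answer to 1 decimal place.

59.2 °F

For a temperature change the 32° offset cancels: Δ°F = 32.9 × 1.8 = 59.2 °F.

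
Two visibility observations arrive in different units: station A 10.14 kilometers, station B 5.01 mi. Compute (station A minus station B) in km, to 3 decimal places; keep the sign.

2.077 km

station B: 5.01 SM = 8.06281 km.
Difference: 10.14000 − 8.06281 = 2.077 km.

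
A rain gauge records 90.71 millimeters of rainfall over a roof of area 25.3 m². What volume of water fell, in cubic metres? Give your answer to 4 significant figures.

2.295 cubic metres

1 mm over 1 m² is 1 L, so volume = 90.71 × 25.3 = 2294.963 L = 2.295 m³.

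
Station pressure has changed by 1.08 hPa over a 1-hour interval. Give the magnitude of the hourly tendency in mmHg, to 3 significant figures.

1.08 hPa / 1 h × 0.750062 mmHg/hPa = 0.810 mmHg/h.

0.810 mmHg per hour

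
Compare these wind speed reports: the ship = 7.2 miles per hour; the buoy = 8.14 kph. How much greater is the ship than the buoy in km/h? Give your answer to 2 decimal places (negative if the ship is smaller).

the ship: 7.2 mph = 11.5873 km/h.
Difference: 11.5873 − 8.1400 = 3.45 km/h.

3.45 km/h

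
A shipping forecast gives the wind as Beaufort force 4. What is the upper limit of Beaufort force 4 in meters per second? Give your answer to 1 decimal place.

7.9 m/s

Beaufort 4 (moderate breeze) spans 5.5–7.9 m/s.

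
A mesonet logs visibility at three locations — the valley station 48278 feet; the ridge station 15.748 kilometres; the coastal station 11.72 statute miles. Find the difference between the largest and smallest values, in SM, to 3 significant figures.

2.58 SM

the valley station: 48278 ft = 9.1436 SM.
the ridge station: 15.748 km = 9.7854 SM.
Spread: 11.7200 − 9.1436 = 2.58 SM.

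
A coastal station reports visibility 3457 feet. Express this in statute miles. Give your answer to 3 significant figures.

0.655 SM

1 ft = 0.000189394 SM, so 3457 × 0.000189394 = 0.655 SM.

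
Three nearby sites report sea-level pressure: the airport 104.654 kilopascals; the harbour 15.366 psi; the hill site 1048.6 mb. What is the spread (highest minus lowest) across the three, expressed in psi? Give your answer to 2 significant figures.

0.19 psi

the airport: 104.654 kPa = 15.1788 psi.
the hill site: 1048.6 mb = 15.2087 psi.
Spread: 15.3660 − 15.1788 = 0.19 psi.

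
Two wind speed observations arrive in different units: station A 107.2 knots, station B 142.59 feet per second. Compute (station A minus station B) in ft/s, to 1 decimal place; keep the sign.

station A: 107.2 kt = 180.933 ft/s.
Difference: 180.933 − 142.590 = 38.3 ft/s.

38.3 ft/s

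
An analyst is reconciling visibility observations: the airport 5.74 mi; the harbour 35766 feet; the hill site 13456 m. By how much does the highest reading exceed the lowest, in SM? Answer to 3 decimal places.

the harbour: 35766 ft = 6.77386 SM.
the hill site: 13456 m = 8.36117 SM.
Spread: 8.36117 − 5.74000 = 2.621 SM.

2.621 SM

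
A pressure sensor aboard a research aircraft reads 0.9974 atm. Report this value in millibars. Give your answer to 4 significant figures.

1 atm = 1013.25 mb, so 0.9974 × 1013.25 = 1011 mb.

1011 mb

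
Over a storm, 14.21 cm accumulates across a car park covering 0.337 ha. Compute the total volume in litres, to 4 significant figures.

478900 litres

Depth: 14.21 cm × 10 = 142.1 mm.
Area: 0.337 ha = 3370 m².
1 mm over 1 m² is 1 L, so volume = 142.1 × 3370 = 478877 L ≈ 478900 L.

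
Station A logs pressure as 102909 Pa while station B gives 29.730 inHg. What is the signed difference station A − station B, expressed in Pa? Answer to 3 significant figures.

station B: 29.730 inHg = 100677.34 Pa.
Difference: 102909.00 − 100677.34 = 2230 Pa.

2230 Pa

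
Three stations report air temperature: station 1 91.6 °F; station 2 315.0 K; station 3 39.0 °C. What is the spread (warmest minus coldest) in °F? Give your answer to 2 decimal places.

station 1: 91.6 °F = 33.111 °C.
station 2: 315.0 K = 41.850 °C.
Spread: 41.850 − 33.111 = 8.739 °C = 15.73 °F.

15.73 °F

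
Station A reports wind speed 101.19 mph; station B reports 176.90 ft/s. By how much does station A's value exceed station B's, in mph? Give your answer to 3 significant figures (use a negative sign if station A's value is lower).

-19.4 mph

station B: 176.90 ft/s = 120.614 mph.
Difference: 101.190 − 120.614 = -19.4 mph.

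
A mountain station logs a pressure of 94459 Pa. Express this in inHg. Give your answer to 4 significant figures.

1 Pa = 0.0002953 inHg, so 94459 × 0.0002953 = 27.89 inHg.

27.89 inHg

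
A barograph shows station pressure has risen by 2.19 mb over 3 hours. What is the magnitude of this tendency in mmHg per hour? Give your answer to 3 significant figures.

0.548 mmHg per hour

2.19 mb / 3 h × 0.750062 mmHg/mb = 0.548 mmHg/h.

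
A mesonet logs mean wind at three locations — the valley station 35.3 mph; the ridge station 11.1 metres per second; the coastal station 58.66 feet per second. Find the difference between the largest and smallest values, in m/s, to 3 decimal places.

the valley station: 35.3 mph = 15.78051 m/s.
the coastal station: 58.66 ft/s = 17.87957 m/s.
Spread: 17.87957 − 11.10000 = 6.780 m/s.

6.780 m/s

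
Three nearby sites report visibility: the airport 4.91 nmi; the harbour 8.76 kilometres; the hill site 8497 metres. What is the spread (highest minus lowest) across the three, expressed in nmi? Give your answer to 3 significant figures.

0.322 nmi

the harbour: 8.76 km = 4.73002 nmi.
the hill site: 8497 m = 4.58801 nmi.
Spread: 4.91000 − 4.58801 = 0.322 nmi.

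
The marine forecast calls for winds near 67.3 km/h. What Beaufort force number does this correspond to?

Beaufort force 8

67.3 km/h = 18.7 m/s, which is Beaufort 8 (gale, 17.2–20.7 m/s).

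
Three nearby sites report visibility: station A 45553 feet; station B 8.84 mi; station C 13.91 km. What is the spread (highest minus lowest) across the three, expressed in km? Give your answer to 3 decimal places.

0.342 km

station A: 45553 ft = 13.88455 km.
station B: 8.84 SM = 14.22660 km.
Spread: 14.22660 − 13.88455 = 0.342 km.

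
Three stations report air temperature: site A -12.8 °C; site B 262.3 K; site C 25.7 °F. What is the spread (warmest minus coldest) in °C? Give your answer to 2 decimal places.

9.30 °C

site B: 262.3 K = -10.850 °C.
site C: 25.7 °F = -3.500 °C.
Spread: (-3.500) − (-12.800) = 9.300 °C.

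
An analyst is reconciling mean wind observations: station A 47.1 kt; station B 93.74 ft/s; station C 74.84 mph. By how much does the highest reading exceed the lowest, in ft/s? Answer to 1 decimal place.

station A: 47.1 kt = 79.496 ft/s.
station C: 74.84 mph = 109.765 ft/s.
Spread: 109.765 − 79.496 = 30.3 ft/s.

30.3 ft/s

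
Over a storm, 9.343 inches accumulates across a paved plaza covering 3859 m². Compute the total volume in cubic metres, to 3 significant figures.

916 cubic metres

Depth: 9.343 in × 25.4 = 237.3122 mm.
1 mm over 1 m² is 1 L, so volume = 237.3122 × 3859 = 915787.78 L = 916 m³.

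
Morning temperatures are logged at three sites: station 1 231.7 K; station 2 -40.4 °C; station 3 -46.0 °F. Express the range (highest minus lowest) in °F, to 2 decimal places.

5.28 °F

station 1: 231.7 K = -41.450 °C.
station 3: -46.0 °F = -43.333 °C.
Spread: (-40.400) − (-43.333) = 2.933 °C = 5.28 °F.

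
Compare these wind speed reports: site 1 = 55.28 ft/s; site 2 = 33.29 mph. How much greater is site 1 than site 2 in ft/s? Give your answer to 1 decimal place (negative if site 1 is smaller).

site 2: 33.29 mph = 48.825 ft/s.
Difference: 55.280 − 48.825 = 6.5 ft/s.

6.5 ft/s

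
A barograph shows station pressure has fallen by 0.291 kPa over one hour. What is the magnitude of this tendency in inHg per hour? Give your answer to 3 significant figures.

0.291 kPa / 1 h × 0.2953 inHg/kPa = 0.0859 inHg/h.

0.0859 inHg per hour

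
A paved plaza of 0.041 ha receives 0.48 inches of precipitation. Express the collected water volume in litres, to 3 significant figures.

Depth: 0.48 in × 25.4 = 12.192 mm.
Area: 0.041 ha = 410 m².
1 mm over 1 m² is 1 L, so volume = 12.192 × 410 = 4998.72 L ≈ 5000 L.

5000 litres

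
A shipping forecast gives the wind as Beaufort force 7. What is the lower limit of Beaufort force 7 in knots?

Beaufort 7 (near gale) spans 28–33 knots.

28 kt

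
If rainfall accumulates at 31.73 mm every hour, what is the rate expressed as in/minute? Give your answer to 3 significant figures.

31.73 mm/hour × 0.0393701 in/mm × 0.0166667 hour/minute = 0.0208 in/minute.

0.0208 in/minute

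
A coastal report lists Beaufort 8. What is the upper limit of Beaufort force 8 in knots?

40 kt

Beaufort 8 (gale) spans 34–40 knots.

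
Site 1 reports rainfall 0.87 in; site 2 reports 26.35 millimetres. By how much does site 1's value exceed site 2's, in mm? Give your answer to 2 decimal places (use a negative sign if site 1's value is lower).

site 1: 0.87 in = 22.0980 mm.
Difference: 22.0980 − 26.3500 = -4.25 mm.

-4.25 mm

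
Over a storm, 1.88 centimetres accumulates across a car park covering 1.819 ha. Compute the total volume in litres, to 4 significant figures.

342000 litres

Depth: 1.88 cm × 10 = 18.8 mm.
Area: 1.819 ha = 18190 m².
1 mm over 1 m² is 1 L, so volume = 18.8 × 18190 = 341972 L ≈ 342000 L.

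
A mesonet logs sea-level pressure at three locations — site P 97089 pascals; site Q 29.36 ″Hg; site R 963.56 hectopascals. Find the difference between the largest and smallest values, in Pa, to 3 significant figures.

site Q: 29.36 inHg = 99424.38 Pa.
site R: 963.56 hPa = 96356.00 Pa.
Spread: 99424.38 − 96356.00 = 3070 Pa.

3070 Pa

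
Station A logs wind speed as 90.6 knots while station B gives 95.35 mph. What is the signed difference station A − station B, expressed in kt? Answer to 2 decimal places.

station B: 95.35 mph = 82.8569 kt.
Difference: 90.6000 − 82.8569 = 7.74 kt.

7.74 kt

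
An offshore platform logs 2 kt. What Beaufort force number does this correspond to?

2 kt lies in the Beaufort 1 band (light air, 1–3 kt).

Beaufort force 1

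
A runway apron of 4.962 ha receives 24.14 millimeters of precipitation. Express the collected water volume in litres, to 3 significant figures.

1200000 litres

Area: 4.962 ha = 49620 m².
1 mm over 1 m² is 1 L, so volume = 24.14 × 49620 = 1197826.8 L ≈ 1200000 L.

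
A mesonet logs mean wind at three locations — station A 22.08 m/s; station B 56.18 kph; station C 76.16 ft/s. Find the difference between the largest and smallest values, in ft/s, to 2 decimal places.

24.96 ft/s

station A: 22.08 m/s = 72.4409 ft/s.
station B: 56.18 km/h = 51.1993 ft/s.
Spread: 76.1600 − 51.1993 = 24.96 ft/s.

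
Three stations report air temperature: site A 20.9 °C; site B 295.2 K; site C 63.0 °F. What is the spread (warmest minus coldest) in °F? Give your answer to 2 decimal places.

8.69 °F

site B: 295.2 K = 22.050 °C.
site C: 63.0 °F = 17.222 °C.
Spread: 22.050 − 17.222 = 4.828 °C = 8.69 °F.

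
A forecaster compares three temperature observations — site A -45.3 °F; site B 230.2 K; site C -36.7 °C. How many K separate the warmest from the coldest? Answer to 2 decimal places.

site A: -45.3 °F = -42.944 °C.
site B: 230.2 K = -42.950 °C.
Spread: (-36.700) − (-42.950) = 6.250 °C.

6.25 K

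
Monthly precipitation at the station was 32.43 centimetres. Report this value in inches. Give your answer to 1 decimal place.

1 cm = 0.393701 in, so 32.43 × 0.393701 = 12.8 in.

12.8 in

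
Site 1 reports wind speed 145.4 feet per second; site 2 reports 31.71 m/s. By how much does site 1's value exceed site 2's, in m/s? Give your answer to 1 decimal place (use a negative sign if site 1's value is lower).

12.6 m/s

site 1: 145.4 ft/s = 44.318 m/s.
Difference: 44.318 − 31.710 = 12.6 m/s.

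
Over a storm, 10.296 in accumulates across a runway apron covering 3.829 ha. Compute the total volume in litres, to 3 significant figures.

Depth: 10.296 in × 25.4 = 261.5184 mm.
Area: 3.829 ha = 38290 m².
1 mm over 1 m² is 1 L, so volume = 261.5184 × 38290 = 10013540 L ≈ 10000000 L.

10000000 litres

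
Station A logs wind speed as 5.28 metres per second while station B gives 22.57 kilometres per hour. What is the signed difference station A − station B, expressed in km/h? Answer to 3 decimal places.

station A: 5.28 m/s = 19.00800 km/h.
Difference: 19.00800 − 22.57000 = -3.562 km/h.

-3.562 km/h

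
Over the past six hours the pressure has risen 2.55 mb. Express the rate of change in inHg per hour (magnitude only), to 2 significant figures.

2.55 mb / 6 h × 0.02953 inHg/mb = 0.013 inHg/h.

0.013 inHg per hour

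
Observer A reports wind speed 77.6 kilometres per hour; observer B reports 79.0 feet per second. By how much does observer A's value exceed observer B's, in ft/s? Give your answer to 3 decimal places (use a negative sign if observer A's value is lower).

observer A: 77.6 km/h = 70.72033 ft/s.
Difference: 70.72033 − 79.00000 = -8.280 ft/s.

-8.280 ft/s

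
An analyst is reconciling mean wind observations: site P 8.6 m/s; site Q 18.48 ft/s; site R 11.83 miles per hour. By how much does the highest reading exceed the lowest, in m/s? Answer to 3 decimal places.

3.312 m/s

site Q: 18.48 ft/s = 5.63270 m/s.
site R: 11.83 mph = 5.28848 m/s.
Spread: 8.60000 − 5.28848 = 3.312 m/s.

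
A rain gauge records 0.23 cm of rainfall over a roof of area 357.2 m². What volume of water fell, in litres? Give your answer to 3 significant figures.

Depth: 0.23 cm × 10 = 2.3 mm.
1 mm over 1 m² is 1 L, so volume = 2.3 × 357.2 = 821.56 L ≈ 822 L.

822 litres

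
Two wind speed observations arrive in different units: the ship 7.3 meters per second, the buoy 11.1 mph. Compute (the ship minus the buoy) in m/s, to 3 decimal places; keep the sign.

the buoy: 11.1 mph = 4.96214 m/s.
Difference: 7.30000 − 4.96214 = 2.338 m/s.

2.338 m/s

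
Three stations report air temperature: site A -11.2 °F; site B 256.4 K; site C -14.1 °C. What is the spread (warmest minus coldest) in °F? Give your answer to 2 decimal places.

site A: -11.2 °F = -24.000 °C.
site B: 256.4 K = -16.750 °C.
Spread: (-14.100) − (-24.000) = 9.900 °C = 17.82 °F.

17.82 °F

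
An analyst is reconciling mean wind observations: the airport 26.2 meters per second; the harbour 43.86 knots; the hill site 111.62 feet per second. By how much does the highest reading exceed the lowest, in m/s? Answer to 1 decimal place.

the harbour: 43.86 kt = 22.564 m/s.
the hill site: 111.62 ft/s = 34.022 m/s.
Spread: 34.022 − 22.564 = 11.5 m/s.

11.5 m/s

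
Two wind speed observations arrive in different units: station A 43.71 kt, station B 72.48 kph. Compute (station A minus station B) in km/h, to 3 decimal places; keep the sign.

station A: 43.71 kt = 80.95092 km/h.
Difference: 80.95092 − 72.48000 = 8.471 km/h.

8.471 km/h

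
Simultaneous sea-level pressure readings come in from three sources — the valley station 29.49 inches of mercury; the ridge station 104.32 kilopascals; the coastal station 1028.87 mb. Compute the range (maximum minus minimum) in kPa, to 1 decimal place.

4.5 kPa

the valley station: 29.49 inHg = 99.865 kPa.
the coastal station: 1028.87 mb = 102.887 kPa.
Spread: 104.320 − 99.865 = 4.5 kPa.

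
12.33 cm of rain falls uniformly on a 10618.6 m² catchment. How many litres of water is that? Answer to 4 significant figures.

1309000 litres

Depth: 12.33 cm × 10 = 123.3 mm.
1 mm over 1 m² is 1 L, so volume = 123.3 × 10618.6 = 1309273.4 L ≈ 1309000 L.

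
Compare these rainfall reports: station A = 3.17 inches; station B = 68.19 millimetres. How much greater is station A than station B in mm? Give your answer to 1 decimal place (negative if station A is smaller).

12.3 mm

station A: 3.17 in = 80.518 mm.
Difference: 80.518 − 68.190 = 12.3 mm.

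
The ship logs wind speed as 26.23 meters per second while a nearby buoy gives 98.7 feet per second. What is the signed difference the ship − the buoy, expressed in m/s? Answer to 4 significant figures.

the buoy: 98.7 ft/s = 30.08376 m/s.
Difference: 26.23000 − 30.08376 = -3.854 m/s.

-3.854 m/s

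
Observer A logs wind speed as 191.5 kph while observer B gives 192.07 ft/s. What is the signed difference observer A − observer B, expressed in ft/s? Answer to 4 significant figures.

observer A: 191.5 km/h = 174.5225 ft/s.
Difference: 174.5225 − 192.0700 = -17.55 ft/s.

-17.55 ft/s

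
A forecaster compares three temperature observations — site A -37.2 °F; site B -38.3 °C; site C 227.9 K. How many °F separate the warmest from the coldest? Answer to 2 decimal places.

site A: -37.2 °F = -38.444 °C.
site C: 227.9 K = -45.250 °C.
Spread: (-38.300) − (-45.250) = 6.950 °C = 12.51 °F.

12.51 °F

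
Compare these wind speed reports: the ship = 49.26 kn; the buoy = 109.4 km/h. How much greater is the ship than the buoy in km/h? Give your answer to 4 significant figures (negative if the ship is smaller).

the ship: 49.26 kt = 91.2295 km/h.
Difference: 91.2295 − 109.4000 = -18.17 km/h.

-18.17 km/h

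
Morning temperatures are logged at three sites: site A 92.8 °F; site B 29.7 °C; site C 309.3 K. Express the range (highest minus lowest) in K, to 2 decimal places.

site A: 92.8 °F = 33.778 °C.
site C: 309.3 K = 36.150 °C.
Spread: 36.150 − 29.700 = 6.450 °C.

6.45 K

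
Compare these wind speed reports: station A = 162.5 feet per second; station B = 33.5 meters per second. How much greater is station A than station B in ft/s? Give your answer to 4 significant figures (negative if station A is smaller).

52.59 ft/s

station B: 33.5 m/s = 109.9081 ft/s.
Difference: 162.5000 − 109.9081 = 52.59 ft/s.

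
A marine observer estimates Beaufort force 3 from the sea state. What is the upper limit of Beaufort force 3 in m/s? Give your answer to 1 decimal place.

Beaufort 3 (gentle breeze) spans 3.4–5.4 m/s.

5.4 m/s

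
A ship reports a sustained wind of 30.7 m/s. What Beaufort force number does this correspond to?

30.7 m/s lies in the Beaufort 11 band (violent storm, 28.5–32.6 m/s).

Beaufort force 11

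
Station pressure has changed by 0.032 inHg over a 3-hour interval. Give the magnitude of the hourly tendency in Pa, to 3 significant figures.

0.032 inHg / 3 h × 3386.39 Pa/inHg = 36.1 Pa/h.

36.1 Pa per hour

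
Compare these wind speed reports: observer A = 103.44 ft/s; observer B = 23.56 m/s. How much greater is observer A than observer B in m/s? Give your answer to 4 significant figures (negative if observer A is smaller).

7.969 m/s

observer A: 103.44 ft/s = 31.52851 m/s.
Difference: 31.52851 − 23.56000 = 7.969 m/s.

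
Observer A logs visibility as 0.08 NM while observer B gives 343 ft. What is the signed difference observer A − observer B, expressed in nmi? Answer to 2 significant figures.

0.024 nmi

observer B: 343 ft = 0.05645 nmi.
Difference: 0.08000 − 0.05645 = 0.024 nmi.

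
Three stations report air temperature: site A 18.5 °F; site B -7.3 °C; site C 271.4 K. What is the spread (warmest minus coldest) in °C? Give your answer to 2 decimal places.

5.75 °C

site A: 18.5 °F = -7.500 °C.
site C: 271.4 K = -1.750 °C.
Spread: (-1.750) − (-7.500) = 5.750 °C.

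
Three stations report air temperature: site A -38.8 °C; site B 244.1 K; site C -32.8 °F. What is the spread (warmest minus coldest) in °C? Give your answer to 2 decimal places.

9.75 °C

site B: 244.1 K = -29.050 °C.
site C: -32.8 °F = -36.000 °C.
Spread: (-29.050) − (-38.800) = 9.750 °C.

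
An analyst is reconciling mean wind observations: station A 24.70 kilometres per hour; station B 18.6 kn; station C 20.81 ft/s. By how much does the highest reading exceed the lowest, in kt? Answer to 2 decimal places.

station A: 24.70 km/h = 13.3369 kt.
station C: 20.81 ft/s = 12.3296 kt.
Spread: 18.6000 − 12.3296 = 6.27 kt.

6.27 kt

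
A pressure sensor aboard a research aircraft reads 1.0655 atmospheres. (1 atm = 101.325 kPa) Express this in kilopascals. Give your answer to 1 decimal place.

1 atm = 101.325 kPa, so 1.0655 × 101.325 = 108.0 kPa.

108.0 kPa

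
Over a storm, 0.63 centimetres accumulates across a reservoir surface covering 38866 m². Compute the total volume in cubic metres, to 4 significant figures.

Depth: 0.63 cm × 10 = 6.3 mm.
1 mm over 1 m² is 1 L, so volume = 6.3 × 38866 = 244855.8 L = 244.9 m³.

244.9 cubic metres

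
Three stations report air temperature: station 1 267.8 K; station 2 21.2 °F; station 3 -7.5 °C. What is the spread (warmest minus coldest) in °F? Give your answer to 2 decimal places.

station 1: 267.8 K = -5.350 °C.
station 2: 21.2 °F = -6.000 °C.
Spread: (-5.350) − (-7.500) = 2.150 °C = 3.87 °F.

3.87 °F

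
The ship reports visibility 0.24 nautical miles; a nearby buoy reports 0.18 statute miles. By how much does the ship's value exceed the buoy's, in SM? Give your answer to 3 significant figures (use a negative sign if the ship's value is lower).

0.0962 SM

the ship: 0.24 nmi = 0.276187 SM.
Difference: 0.276187 − 0.180000 = 0.0962 SM.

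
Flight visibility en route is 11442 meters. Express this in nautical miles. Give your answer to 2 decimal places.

1 m = 0.000539957 nmi, so 11442 × 0.000539957 = 6.18 nmi.

6.18 nmi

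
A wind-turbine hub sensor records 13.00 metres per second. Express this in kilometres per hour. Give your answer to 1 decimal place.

46.8 km/h

1 m/s = 3.6 km/h, so 13.00 × 3.6 = 46.8 km/h.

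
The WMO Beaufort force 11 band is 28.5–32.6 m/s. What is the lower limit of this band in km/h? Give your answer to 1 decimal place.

102.6 km/h

28.5–32.6 m/s × 3.6 = 102.6–117.4 km/h.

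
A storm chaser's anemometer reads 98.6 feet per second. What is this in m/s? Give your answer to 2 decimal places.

30.05 m/s

1 ft/s = 0.3048 m/s, so 98.6 × 0.3048 = 30.05 m/s.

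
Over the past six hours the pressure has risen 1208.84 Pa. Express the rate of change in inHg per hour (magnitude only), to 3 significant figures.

1208.84 Pa / 6 h × 0.0002953 inHg/Pa = 0.0595 inHg/h.

0.0595 inHg per hour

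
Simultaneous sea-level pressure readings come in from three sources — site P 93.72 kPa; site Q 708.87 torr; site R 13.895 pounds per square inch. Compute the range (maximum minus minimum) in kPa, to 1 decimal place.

site Q: 708.87 mmHg = 94.508 kPa.
site R: 13.895 psi = 95.803 kPa.
Spread: 95.803 − 93.720 = 2.1 kPa.

2.1 kPa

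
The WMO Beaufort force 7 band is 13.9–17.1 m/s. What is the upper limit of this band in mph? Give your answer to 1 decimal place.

13.9–17.1 m/s × 2.237 = 31.1–38.3 mph.

38.3 mph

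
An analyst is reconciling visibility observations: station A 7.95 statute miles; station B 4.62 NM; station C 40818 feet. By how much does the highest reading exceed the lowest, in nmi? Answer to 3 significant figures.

station A: 7.95 SM = 6.9084 nmi.
station C: 40818 ft = 6.7178 nmi.
Spread: 6.9084 − 4.6200 = 2.29 nmi.

2.29 nmi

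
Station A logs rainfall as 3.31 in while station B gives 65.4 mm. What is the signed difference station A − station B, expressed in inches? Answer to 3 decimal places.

station B: 65.4 mm = 2.57480 in.
Difference: 3.31000 − 2.57480 = 0.735 in.

0.735 in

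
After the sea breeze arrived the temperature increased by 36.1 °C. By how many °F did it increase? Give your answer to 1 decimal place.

65.0 °F

For a temperature change the 32° offset cancels: Δ°F = 36.1 × 1.8 = 65.0 °F.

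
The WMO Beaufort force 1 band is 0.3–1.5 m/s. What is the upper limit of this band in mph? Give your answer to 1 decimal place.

3.4 mph

0.3–1.5 m/s × 2.237 = 0.7–3.4 mph.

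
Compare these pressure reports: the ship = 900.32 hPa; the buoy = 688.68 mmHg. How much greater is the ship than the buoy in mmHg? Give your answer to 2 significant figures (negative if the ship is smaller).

the ship: 900.32 hPa = 675.30 mmHg.
Difference: 675.30 − 688.68 = -13 mmHg.

-13 mmHg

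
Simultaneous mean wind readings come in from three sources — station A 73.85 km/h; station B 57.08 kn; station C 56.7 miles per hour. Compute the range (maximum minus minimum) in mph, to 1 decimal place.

station A: 73.85 km/h = 45.888 mph.
station B: 57.08 kt = 65.686 mph.
Spread: 65.686 − 45.888 = 19.8 mph.

19.8 mph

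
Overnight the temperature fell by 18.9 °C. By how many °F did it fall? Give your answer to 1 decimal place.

Converting a difference, only the 9/5 scale factor applies: Δ°F = 18.9 × 1.8 = 34.0 °F.

34.0 °F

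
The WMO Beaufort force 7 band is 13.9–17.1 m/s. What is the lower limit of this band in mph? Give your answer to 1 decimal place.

13.9–17.1 m/s × 2.237 = 31.1–38.3 mph.

31.1 mph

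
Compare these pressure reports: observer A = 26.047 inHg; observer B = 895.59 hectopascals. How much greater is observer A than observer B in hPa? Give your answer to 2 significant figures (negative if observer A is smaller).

observer A: 26.047 inHg = 882.05 hPa.
Difference: 882.05 − 895.59 = -14 hPa.

-14 hPa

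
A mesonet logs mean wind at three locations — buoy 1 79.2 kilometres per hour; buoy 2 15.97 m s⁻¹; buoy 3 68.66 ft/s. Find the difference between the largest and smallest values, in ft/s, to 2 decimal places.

19.78 ft/s

buoy 1: 79.2 km/h = 72.1785 ft/s.
buoy 2: 15.97 m/s = 52.3950 ft/s.
Spread: 72.1785 − 52.3950 = 19.78 ft/s.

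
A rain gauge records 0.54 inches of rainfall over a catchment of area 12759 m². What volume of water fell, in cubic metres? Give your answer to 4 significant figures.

Depth: 0.54 in × 25.4 = 13.716 mm.
1 mm over 1 m² is 1 L, so volume = 13.716 × 12759 = 175002.44 L = 175.0 m³.

175.0 cubic metres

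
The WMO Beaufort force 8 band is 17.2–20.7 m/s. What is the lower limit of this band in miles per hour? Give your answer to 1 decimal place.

17.2–20.7 m/s × 2.237 = 38.5–46.3 mph.

38.5 mph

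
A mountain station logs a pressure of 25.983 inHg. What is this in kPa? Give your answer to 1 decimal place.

88.0 kPa

1 inHg = 3.38639 kPa, so 25.983 × 3.38639 = 88.0 kPa.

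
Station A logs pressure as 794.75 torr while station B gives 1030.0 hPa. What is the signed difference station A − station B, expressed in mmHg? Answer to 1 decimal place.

station B: 1030.0 hPa = 772.563 mmHg.
Difference: 794.750 − 772.563 = 22.2 mmHg.

22.2 mmHg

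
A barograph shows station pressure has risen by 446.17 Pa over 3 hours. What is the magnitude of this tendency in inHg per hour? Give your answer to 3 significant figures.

446.17 Pa / 3 h × 0.0002953 inHg/Pa = 0.0439 inHg/h.

0.0439 inHg per hour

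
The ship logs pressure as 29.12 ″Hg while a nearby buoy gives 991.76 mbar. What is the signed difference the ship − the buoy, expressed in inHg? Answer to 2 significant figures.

-0.17 inHg

the buoy: 991.76 mb = 29.2867 inHg.
Difference: 29.1200 − 29.2867 = -0.17 inHg.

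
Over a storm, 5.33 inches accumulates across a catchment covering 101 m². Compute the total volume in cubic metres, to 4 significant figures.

Depth: 5.33 in × 25.4 = 135.382 mm.
1 mm over 1 m² is 1 L, so volume = 135.382 × 101 = 13673.582 L = 13.67 m³.

13.67 cubic metres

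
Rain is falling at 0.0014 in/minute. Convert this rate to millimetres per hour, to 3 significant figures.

2.13 mm/hour

0.0014 in/minute × 25.4 mm/in × 60 minute/hour = 2.13 mm/hour.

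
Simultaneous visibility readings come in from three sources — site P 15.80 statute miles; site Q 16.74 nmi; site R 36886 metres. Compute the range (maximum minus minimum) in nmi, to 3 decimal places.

6.187 nmi

site P: 15.80 SM = 13.72982 nmi.
site R: 36886 m = 19.91685 nmi.
Spread: 19.91685 − 13.72982 = 6.187 nmi.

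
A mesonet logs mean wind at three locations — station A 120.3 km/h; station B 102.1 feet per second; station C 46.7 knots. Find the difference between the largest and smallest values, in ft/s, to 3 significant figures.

30.8 ft/s

station A: 120.3 km/h = 109.635 ft/s.
station C: 46.7 kt = 78.821 ft/s.
Spread: 109.635 − 78.821 = 30.8 ft/s.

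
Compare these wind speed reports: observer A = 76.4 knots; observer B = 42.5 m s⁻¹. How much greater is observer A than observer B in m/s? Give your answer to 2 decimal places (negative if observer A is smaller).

observer A: 76.4 kt = 39.3036 m/s.
Difference: 39.3036 − 42.5000 = -3.20 m/s.

-3.20 m/s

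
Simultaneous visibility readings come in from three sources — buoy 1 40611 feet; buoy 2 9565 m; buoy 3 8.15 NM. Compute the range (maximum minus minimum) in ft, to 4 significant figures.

18140 ft

buoy 2: 9565 m = 31381.23 ft.
buoy 3: 8.15 nmi = 49520.34 ft.
Spread: 49520.34 − 31381.23 = 18140 ft.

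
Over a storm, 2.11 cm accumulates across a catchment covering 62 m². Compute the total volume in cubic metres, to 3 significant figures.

Depth: 2.11 cm × 10 = 21.1 mm.
1 mm over 1 m² is 1 L, so volume = 21.1 × 62 = 1308.2 L = 1.31 m³.

1.31 cubic metres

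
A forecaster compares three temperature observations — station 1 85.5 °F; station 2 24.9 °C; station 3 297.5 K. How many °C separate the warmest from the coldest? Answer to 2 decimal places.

5.37 °C

station 1: 85.5 °F = 29.722 °C.
station 3: 297.5 K = 24.350 °C.
Spread: 29.722 − 24.350 = 5.372 °C.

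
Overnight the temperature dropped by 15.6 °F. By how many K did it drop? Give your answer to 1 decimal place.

Converting a difference, only the 9/5 scale factor applies: ΔK = 15.6 × 0.5556 = 8.7 K.

8.7 K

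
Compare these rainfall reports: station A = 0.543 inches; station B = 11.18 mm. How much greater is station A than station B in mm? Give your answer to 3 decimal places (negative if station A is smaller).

2.612 mm

station A: 0.543 in = 13.79220 mm.
Difference: 13.79220 − 11.18000 = 2.612 mm.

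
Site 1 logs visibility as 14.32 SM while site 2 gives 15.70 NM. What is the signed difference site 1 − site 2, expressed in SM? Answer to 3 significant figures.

site 2: 15.70 nmi = 18.0672 SM.
Difference: 14.3200 − 18.0672 = -3.75 SM.

-3.75 SM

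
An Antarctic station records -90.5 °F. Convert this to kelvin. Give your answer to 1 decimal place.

205.1 K

First to °C: -68.06 °C.
Then to K: 205.1 K.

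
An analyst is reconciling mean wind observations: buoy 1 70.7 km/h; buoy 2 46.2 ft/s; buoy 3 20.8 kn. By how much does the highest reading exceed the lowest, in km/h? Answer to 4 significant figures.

32.18 km/h

buoy 2: 46.2 ft/s = 50.6943 km/h.
buoy 3: 20.8 kt = 38.5216 km/h.
Spread: 70.7000 − 38.5216 = 32.18 km/h.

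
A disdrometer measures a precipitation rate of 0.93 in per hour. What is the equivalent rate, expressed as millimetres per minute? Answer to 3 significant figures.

0.93 in/hour × 25.4 mm/in × 0.0166667 hour/minute = 0.394 mm/minute.

0.394 mm/minute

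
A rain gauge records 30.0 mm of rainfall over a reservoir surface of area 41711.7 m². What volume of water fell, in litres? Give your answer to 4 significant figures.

1251000 litres

1 mm over 1 m² is 1 L, so volume = 30 × 41711.7 = 1251351 L ≈ 1251000 L.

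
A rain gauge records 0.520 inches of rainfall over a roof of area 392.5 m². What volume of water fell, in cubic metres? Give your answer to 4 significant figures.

Depth: 0.520 in × 25.4 = 13.208 mm.
1 mm over 1 m² is 1 L, so volume = 13.208 × 392.5 = 5184.14 L = 5.184 m³.

5.184 cubic metres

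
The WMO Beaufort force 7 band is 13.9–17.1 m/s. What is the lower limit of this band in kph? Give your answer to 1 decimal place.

50.0 km/h

13.9–17.1 m/s × 3.6 = 50.0–61.6 km/h.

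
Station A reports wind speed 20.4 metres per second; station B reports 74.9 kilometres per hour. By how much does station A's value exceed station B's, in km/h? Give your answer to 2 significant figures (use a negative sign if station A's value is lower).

-1.5 km/h

station A: 20.4 m/s = 73.440 km/h.
Difference: 73.440 − 74.900 = -1.5 km/h.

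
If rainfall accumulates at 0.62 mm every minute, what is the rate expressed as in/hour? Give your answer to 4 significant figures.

1.465 in/hour

0.62 mm/minute × 0.0393701 in/mm × 60 minute/hour = 1.465 in/hour.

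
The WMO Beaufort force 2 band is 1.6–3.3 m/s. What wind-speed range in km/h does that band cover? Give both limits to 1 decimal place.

1.6–3.3 m/s × 3.6 = 5.8–11.9 km/h.

5.8 to 11.9 km/h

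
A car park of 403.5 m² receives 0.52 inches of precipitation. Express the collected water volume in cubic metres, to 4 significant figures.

5.329 cubic metres

Depth: 0.52 in × 25.4 = 13.208 mm.
1 mm over 1 m² is 1 L, so volume = 13.208 × 403.5 = 5329.428 L = 5.329 m³.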